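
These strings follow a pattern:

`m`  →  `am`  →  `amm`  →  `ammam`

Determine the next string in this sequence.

ammamamm

From term 3 onward, concatenate the last term with the second-to-last: am·m = amm, amm·am = ammam, …
So term 5 is ammam·amm.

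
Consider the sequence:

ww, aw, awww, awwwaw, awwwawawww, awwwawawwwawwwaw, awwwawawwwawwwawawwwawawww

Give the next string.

awwwawawwwawwwawawwwawawwwawwwawawwwawwwaw

This is a Fibonacci-style word recurrence s(k) = s(k−1)·s(k−2): e.g. aw·ww = awww.
So term 8 is awwwawawwwawwwawawwwawawww·awwwawawwwawwwaw.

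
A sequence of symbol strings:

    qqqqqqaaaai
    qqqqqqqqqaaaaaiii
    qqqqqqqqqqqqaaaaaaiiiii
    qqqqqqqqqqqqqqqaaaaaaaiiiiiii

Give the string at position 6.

qqqqqqqqqqqqqqqqqqqqqaaaaaaaaaiiiiiiiiiii

Reading off run lengths: q runs 6, 9, 12, 15; a runs 4, 5, 6, 7; i runs 1, 3, 5, 7 — each is linear in n (n = 1, 2, …).
Setting n = 6 gives 21, 9, 11 characters in each block.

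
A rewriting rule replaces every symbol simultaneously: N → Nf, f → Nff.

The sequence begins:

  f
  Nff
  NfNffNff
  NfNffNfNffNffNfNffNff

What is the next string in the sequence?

Applying the rule to each of the 21 symbols of NfNffNfNffNffNfNffNff gives the pieces Nf Nff Nf Nff Nff Nf Nff Nf Nff Nff Nf Nff Nff Nf Nff Nf Nff Nff Nf Nff Nff, which concatenate to the answer.

NfNffNfNffNffNfNffNfNffNffNfNffNffNfNffNfNffNffNfNffNff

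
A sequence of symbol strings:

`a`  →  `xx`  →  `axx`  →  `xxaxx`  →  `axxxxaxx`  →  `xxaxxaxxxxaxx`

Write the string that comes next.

axxxxaxxxxaxxaxxxxaxx

This is a Fibonacci-style word recurrence s(k) = s(k−2)·s(k−1): e.g. a·xx = axx.
So term 7 is axxxxaxx·xxaxxaxxxxaxx.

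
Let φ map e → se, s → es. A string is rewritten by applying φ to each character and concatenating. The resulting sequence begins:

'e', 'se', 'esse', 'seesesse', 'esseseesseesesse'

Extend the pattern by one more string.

Rewriting the 16 symbols of esseseesseesesse one by one yields se es es se es se se es es se se es se es es se; concatenated:

seesesseesseseesesseseesseesesse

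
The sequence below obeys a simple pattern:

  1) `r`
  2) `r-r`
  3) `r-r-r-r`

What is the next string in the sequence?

Every step duplicates the string with '-' between the halves.
Doubling r-r-r-r with '-' between the halves:

r-r-r-r-r-r-r-r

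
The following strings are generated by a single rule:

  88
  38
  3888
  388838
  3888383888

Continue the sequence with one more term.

3888383888388838

This is a Fibonacci-style word recurrence s(k) = s(k−1)·s(k−2): e.g. 38·88 = 3888.
So term 6 is 3888383888·388838.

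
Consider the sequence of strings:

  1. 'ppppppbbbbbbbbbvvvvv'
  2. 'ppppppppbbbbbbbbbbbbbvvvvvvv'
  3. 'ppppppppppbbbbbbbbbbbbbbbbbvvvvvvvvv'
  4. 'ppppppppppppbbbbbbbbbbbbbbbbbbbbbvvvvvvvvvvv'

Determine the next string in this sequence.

Each string has the form p^{2n+2} b^{4n+1} v^{2n+1}, where the shown terms are n = 2, 3, 4, 5.
For the next term, n = 6, so the run lengths are 14, 25, 13.

ppppppppppppppbbbbbbbbbbbbbbbbbbbbbbbbbvvvvvvvvvvvvv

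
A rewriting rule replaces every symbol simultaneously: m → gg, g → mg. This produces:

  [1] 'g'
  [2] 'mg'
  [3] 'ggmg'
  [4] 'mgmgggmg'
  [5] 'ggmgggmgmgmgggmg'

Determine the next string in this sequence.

φ(ggmgggmgmgmgggmg) expands symbol-by-symbol to mg mg gg mg mg mg gg mg gg mg gg mg mg mg gg mg; joining the 16 pieces gives the next term.

mgmgggmgmgmgggmgggmgggmgmgmgggmg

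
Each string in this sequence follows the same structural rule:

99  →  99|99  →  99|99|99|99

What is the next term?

99|99|99|99|99|99|99|99

s(k+1) = s(k)·|·s(k) — each term doubles the last with '|' between the halves.
One more doubling of 99|99|99|99 gives the answer.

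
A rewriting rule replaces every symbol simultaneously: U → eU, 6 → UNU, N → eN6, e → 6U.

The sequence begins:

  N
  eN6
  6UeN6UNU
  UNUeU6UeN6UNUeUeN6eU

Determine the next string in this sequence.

φ(UNUeU6UeN6UNUeUeN6eU) expands symbol-by-symbol to eU eN6 eU 6U eU UNU eU 6U eN6 UNU eU eN6 eU 6U eU 6U eN6 UNU 6U eU; joining the 20 pieces gives the next term.

eUeN6eU6UeUUNUeU6UeN6UNUeUeN6eU6UeU6UeN6UNU6UeU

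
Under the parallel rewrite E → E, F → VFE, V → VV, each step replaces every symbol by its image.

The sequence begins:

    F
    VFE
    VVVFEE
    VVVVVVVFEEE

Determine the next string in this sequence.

Expanding VVVVVVVFEEE: V→VV, V→VV, V→VV, V→VV, V→VV, V→VV, V→VV, F→VFE, E→E, E→E, E→E. Concatenated: VV VV VV VV VV VV VV VFE E E E.

VVVVVVVVVVVVVVVFEEEE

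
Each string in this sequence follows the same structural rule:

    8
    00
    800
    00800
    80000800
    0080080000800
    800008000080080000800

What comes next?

0080080000800800008000080080000800

Each term (from the third on) is the two preceding terms concatenated in order: term 3 = 8·00 = 800.
So term 8 is 0080080000800·800008000080080000800.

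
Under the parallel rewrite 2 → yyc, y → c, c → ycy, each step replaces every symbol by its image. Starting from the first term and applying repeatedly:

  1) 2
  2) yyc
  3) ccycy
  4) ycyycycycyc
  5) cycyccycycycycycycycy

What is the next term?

Replace each of the 21 characters of cycyccycycycycycycycy in place — ycy c ycy c ycy ycy c ycy c ycy c ycy c ycy c ycy c ycy c ycy c — and concatenate.

ycycycycycyycycycycycycycycycycycycycycycyc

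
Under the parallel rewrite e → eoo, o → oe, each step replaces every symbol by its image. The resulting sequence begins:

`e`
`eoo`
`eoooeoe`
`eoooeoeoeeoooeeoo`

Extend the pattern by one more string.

Rewriting the 17 symbols of eoooeoeoeeoooeeoo one by one yields eoo oe oe oe eoo oe eoo oe eoo eoo oe oe oe eoo eoo oe oe; concatenated:

eoooeoeoeeoooeeoooeeooeoooeoeoeeooeoooeoe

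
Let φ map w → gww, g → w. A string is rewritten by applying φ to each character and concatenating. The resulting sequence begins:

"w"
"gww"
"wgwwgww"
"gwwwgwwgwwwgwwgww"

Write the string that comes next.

wgwwgwwgwwwgwwgwwwgwwgwwgwwwgwwgwwwgwwgww

Replace each of the 17 characters of gwwwgwwgwwwgwwgww in place — w gww gww gww w gww gww w gww gww gww w gww gww w gww gww — and concatenate.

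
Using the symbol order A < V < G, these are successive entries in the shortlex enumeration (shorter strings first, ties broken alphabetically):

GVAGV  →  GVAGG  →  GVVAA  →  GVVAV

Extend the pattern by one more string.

Treat GVVAV as a base-3 numeral over the given alphabet and add one, carrying through any trailing G's.

GVVAG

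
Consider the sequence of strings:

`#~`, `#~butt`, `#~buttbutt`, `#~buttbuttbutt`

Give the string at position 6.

Every step adds butt to the end: s(k+1) = s(k)·butt.
From #~buttbuttbutt, 2 further steps: #~buttbuttbutt → #~buttbuttbuttbutt → (answer).

#~buttbuttbuttbuttbutt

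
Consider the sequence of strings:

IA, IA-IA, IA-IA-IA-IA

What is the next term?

Every step duplicates the string with '-' between the halves.
Doubling IA-IA-IA-IA with '-' between the halves:

IA-IA-IA-IA-IA-IA-IA-IA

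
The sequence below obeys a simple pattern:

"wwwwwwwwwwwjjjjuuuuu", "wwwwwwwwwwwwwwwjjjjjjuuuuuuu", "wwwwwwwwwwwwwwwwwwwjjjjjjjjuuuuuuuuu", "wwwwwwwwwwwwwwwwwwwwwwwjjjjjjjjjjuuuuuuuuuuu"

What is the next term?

wwwwwwwwwwwwwwwwwwwwwwwwwwwjjjjjjjjjjjjuuuuuuuuuuuuu

Each string has the form w^{4n-1} j^{2n-2} u^{2n-1}, where the shown terms are n = 3, 4, 5, 6.
At n = 7 the blocks have lengths 27, 12, 13.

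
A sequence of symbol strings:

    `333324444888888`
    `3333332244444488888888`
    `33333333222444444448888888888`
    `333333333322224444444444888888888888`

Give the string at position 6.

The n-th term is 2n 3's then n-1 2's then 2n 4's then 2n+2 8's, where the shown terms are n = 2, 3, 4, 5.
At n = 7 the blocks have lengths 14, 6, 14, 16.

33333333333333222222444444444444448888888888888888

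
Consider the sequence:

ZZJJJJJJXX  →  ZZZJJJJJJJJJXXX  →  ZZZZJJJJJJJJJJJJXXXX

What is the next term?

Term n consists of n Z's, followed by 3n J's, followed by n X's, where the shown terms are n = 2, 3, 4.
For the next term, n = 5, so the run lengths are 5, 15, 5.

ZZZZZJJJJJJJJJJJJJJJXXXXX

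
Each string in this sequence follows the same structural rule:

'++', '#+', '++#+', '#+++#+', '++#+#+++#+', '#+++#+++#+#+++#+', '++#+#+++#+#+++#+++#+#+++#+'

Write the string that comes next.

This is a Fibonacci-style word recurrence s(k) = s(k−2)·s(k−1): e.g. ++·#+ = ++#+.
So term 8 is #+++#+++#+#+++#+·++#+#+++#+#+++#+++#+#+++#+.

#+++#+++#+#+++#+++#+#+++#+#+++#+++#+#+++#+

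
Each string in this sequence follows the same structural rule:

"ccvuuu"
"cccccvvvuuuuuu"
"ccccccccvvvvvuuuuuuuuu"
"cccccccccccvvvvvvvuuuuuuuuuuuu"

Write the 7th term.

ccccccccccccccccccccvvvvvvvvvvvvvuuuuuuuuuuuuuuuuuuuuu

Term n consists of 3n-1 c's, followed by 2n-1 v's, followed by 3n u's (n = 1, 2, …).
Setting n = 7 gives 20, 13, 21 characters in each block.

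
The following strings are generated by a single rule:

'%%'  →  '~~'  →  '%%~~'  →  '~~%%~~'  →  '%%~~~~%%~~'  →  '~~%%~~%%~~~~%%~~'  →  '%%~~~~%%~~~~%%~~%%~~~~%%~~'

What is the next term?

~~%%~~%%~~~~%%~~%%~~~~%%~~~~%%~~%%~~~~%%~~

From term 3 onward, concatenate the second-to-last term with the last: %%·~~ = %%~~, ~~·%%~~ = ~~%%~~, …
The next term joins ~~%%~~%%~~~~%%~~ and %%~~~~%%~~~~%%~~%%~~~~%%~~.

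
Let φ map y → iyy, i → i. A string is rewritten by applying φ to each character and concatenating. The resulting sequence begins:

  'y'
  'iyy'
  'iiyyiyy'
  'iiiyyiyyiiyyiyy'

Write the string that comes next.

φ(iiiyyiyyiiyyiyy) expands symbol-by-symbol to i i i iyy iyy i iyy iyy i i iyy iyy i iyy iyy; joining the 15 pieces gives the next term.

iiiiyyiyyiiyyiyyiiiyyiyyiiyyiyy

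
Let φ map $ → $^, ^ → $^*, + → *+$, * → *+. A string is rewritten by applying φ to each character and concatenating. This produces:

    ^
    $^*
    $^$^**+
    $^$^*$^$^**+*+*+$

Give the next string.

φ($^$^*$^$^**+*+*+$) expands symbol-by-symbol to $^ $^* $^ $^* *+ $^ $^* $^ $^* *+ *+ *+$ *+ *+$ *+ *+$ $^; joining the 17 pieces gives the next term.

$^$^*$^$^**+$^$^*$^$^**+*+*+$*+*+$*+*+$$^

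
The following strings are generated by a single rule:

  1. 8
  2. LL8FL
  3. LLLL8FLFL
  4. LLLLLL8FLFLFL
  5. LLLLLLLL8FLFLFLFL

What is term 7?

Each term wraps the previous one in LL on the left and FL on the right.
From LLLLLLLL8FLFLFLFL, 2 further steps: LLLLLLLL8FLFLFLFL → LLLLLLLLLL8FLFLFLFLFL → (answer).

LLLLLLLLLLLL8FLFLFLFLFLFL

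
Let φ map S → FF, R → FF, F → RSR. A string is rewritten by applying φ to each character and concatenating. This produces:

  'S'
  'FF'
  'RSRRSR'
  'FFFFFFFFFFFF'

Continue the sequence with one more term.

RSRRSRRSRRSRRSRRSRRSRRSRRSRRSRRSRRSR

Apply φ to FFFFFFFFFFFF symbol by symbol: F→RSR, F→RSR, F→RSR, F→RSR, F→RSR, F→RSR, F→RSR, F→RSR, F→RSR, F→RSR, F→RSR, F→RSR; joined: RSR RSR RSR RSR RSR RSR RSR RSR RSR RSR RSR RSR.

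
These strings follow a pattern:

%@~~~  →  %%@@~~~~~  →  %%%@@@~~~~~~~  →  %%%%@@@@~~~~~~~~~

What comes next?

The n-th term is n %'s then n @'s then 2n+1 ~'s (n = 1, 2, …).
Setting n = 5 gives 5, 5, 11 characters in each block.

%%%%%@@@@@~~~~~~~~~~~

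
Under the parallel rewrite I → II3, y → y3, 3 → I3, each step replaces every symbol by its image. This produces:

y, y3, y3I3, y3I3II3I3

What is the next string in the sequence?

y3I3II3I3II3II3I3II3I3

Apply φ to y3I3II3I3 symbol by symbol: y→y3, 3→I3, I→II3, 3→I3, I→II3, I→II3, 3→I3, I→II3, 3→I3; joined: y3 I3 II3 I3 II3 II3 I3 II3 I3.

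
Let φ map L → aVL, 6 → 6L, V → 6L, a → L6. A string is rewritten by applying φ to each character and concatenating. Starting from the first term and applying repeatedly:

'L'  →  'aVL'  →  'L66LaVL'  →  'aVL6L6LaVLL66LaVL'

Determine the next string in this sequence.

L66LaVL6LaVL6LaVLL66LaVLaVL6L6LaVLL66LaVL

Replace each of the 17 characters of aVL6L6LaVLL66LaVL in place — L6 6L aVL 6L aVL 6L aVL L6 6L aVL aVL 6L 6L aVL L6 6L aVL — and concatenate.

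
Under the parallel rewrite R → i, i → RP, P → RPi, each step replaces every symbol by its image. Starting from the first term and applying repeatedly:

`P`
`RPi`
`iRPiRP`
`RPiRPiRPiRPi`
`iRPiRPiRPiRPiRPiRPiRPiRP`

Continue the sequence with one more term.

Rewriting the 24 symbols of iRPiRPiRPiRPiRPiRPiRPiRP one by one yields RP i RPi RP i RPi RP i RPi RP i RPi RP i RPi RP i RPi RP i RPi RP i RPi; concatenated:

RPiRPiRPiRPiRPiRPiRPiRPiRPiRPiRPiRPiRPiRPiRPiRPi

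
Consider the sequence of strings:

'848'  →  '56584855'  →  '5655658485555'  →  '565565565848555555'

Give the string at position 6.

5655655655655658485555555555

Each term wraps the previous one in 565 on the left and 55 on the right.
From 565565565848555555, 2 further steps: 565565565848555555 → 56556556556584855555555 → (answer).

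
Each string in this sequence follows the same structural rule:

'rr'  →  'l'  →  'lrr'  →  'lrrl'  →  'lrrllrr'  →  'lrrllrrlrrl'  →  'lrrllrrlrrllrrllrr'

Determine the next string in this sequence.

lrrllrrlrrllrrllrrlrrllrrlrrl

Each term (from the third on) is the previous term followed by the one before it: term 3 = l·rr = lrr.
Continuing: lrrllrrlrrllrrllrr · lrrllrrlrrl gives term 8.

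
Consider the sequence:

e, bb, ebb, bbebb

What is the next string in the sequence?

ebbbbebb

This is a Fibonacci-style word recurrence s(k) = s(k−2)·s(k−1): e.g. e·bb = ebb.
The next term joins ebb and bbebb.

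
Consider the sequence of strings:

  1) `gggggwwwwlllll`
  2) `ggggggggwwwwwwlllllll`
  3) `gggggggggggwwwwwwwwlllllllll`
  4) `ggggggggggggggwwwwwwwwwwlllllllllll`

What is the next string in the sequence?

Term n consists of 3n+2 g's, followed by 2n+2 w's, followed by 2n+3 l's (n = 1, 2, …).
For the next term, n = 5, so the run lengths are 17, 12, 13.

gggggggggggggggggwwwwwwwwwwwwlllllllllllll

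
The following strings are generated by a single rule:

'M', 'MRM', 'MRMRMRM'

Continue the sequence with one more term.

MRMRMRMRMRMRMRM

Each string is two copies of the previous one joined by 'R'.
One more doubling of MRMRMRM gives the answer.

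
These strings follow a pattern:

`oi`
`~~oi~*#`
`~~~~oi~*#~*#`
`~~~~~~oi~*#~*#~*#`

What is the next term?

Every step adds ~~ to the front and ~*# to the end of the previous string.
One more step from ~~~~~~oi~*#~*#~*# gives the answer.

~~~~~~~~oi~*#~*#~*#~*#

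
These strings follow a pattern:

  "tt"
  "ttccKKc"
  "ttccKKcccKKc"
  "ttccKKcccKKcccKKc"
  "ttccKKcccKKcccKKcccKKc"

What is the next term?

Every step adds ccKKc to the end: s(k+1) = s(k)·ccKKc.
Applying this once more to ttccKKcccKKcccKKcccKKc:

ttccKKcccKKcccKKcccKKcccKKc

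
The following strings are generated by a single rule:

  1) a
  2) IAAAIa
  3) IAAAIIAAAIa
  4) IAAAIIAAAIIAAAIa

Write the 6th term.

IAAAIIAAAIIAAAIIAAAIIAAAIa

Every step adds IAAAI at the front: s(k+1) = IAAAI·s(k).
From IAAAIIAAAIIAAAIa, 2 further steps: IAAAIIAAAIIAAAIa → IAAAIIAAAIIAAAIIAAAIa → (answer).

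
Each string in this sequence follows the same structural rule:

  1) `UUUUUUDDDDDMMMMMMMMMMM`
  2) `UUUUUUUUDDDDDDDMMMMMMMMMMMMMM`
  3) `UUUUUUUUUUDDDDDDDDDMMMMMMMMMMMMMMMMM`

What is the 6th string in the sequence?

Term n consists of 2n U's, followed by 2n-1 D's, followed by 3n+2 M's, where the shown terms are n = 3, 4, 5.
Setting n = 8 gives 16, 15, 26 characters in each block.

UUUUUUUUUUUUUUUUDDDDDDDDDDDDDDDMMMMMMMMMMMMMMMMMMMMMMMMMM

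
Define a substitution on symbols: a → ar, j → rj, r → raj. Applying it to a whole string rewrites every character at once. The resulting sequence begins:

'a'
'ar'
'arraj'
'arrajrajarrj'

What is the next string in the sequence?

Apply φ to arrajrajarrj symbol by symbol: a→ar, r→raj, r→raj, a→ar, j→rj, r→raj, a→ar, j→rj, a→ar, r→raj, r→raj, j→rj; joined: ar raj raj ar rj raj ar rj ar raj raj rj.

arrajrajarrjrajarrjarrajrajrj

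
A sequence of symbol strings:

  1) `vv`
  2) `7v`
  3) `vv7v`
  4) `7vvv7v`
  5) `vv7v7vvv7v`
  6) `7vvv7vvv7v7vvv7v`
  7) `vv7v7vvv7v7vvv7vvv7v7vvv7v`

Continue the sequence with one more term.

7vvv7vvv7v7vvv7vvv7v7vvv7v7vvv7vvv7v7vvv7v

Each term (from the third on) is the two preceding terms concatenated in order: term 3 = vv·7v = vv7v.
So term 8 is 7vvv7vvv7v7vvv7v·vv7v7vvv7v7vvv7vvv7v7vvv7v.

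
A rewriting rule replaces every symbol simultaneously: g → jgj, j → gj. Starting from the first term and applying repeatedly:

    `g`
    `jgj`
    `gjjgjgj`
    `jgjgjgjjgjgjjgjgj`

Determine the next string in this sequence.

gjjgjgjjgjgjjgjgjgjjgjgjjgjgjgjjgjgjjgjgj

φ(jgjgjgjjgjgjjgjgj) expands symbol-by-symbol to gj jgj gj jgj gj jgj gj gj jgj gj jgj gj gj jgj gj jgj gj; joining the 17 pieces gives the next term.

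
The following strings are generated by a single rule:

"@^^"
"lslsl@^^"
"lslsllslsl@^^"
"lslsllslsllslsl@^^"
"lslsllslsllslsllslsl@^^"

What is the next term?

Every step adds lslsl at the front: s(k+1) = lslsl·s(k).
Applying this once more to lslsllslsllslsllslsl@^^:

lslsllslsllslsllslsllslsl@^^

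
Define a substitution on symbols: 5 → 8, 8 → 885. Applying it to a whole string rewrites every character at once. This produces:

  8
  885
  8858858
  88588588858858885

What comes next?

88588588858858885885885888588588858858858

φ(88588588858858885) expands symbol-by-symbol to 885 885 8 885 885 8 885 885 885 8 885 885 8 885 885 885 8; joining the 17 pieces gives the next term.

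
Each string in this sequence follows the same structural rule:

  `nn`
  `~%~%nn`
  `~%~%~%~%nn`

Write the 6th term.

~%~%~%~%~%~%~%~%~%~%nn

The strings grow by a fixed prefix ~%~% each time.
From ~%~%~%~%nn, 3 further steps: ~%~%~%~%nn → ~%~%~%~%~%~%nn → ~%~%~%~%~%~%~%~%nn → (answer).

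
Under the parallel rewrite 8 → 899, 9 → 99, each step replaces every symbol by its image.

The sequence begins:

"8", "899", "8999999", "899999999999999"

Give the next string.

Rewriting the 15 symbols of 899999999999999 one by one yields 899 99 99 99 99 99 99 99 99 99 99 99 99 99 99; concatenated:

8999999999999999999999999999999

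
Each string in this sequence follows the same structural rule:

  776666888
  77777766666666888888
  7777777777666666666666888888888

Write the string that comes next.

777777777777776666666666666666888888888888

Term n consists of 4n-2 7's, followed by 4n 6's, followed by 3n 8's (n = 1, 2, …).
For the next term, n = 4, so the run lengths are 14, 16, 12.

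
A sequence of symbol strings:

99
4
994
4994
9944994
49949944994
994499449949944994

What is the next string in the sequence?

Each term (from the third on) is the two preceding terms concatenated in order: term 3 = 99·4 = 994.
So term 8 is 49949944994·994499449949944994.

49949944994994499449949944994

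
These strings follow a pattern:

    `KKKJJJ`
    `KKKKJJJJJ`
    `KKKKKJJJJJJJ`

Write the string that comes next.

The n-th term is n+1 K's then 2n-1 J's, where the shown terms are n = 2, 3, 4.
Setting n = 5 gives 6, 9 characters in each block.

KKKKKKJJJJJJJJJ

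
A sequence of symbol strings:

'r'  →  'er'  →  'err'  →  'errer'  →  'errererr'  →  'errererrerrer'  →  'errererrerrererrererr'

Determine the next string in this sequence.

Each term (from the third on) is the previous term followed by the one before it: term 3 = er·r = err.
So term 8 is errererrerrererrererr·errererrerrer.

errererrerrererrererrerrererrerrer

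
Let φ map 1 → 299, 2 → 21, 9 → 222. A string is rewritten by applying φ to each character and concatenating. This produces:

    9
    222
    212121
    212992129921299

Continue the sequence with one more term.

212992122222221299212222222129921222222

Applying the rule to each of the 15 symbols of 212992129921299 gives the pieces 21 299 21 222 222 21 299 21 222 222 21 299 21 222 222, which concatenate to the answer.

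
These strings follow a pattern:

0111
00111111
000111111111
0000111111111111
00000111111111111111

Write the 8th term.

00000000111111111111111111111111

The n-th term is n 0's then 3n 1's (n = 1, 2, …).
At n = 8 the blocks have lengths 8, 24.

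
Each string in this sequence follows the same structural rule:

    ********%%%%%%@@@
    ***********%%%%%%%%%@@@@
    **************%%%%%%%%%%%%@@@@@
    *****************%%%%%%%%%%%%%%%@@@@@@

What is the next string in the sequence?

********************%%%%%%%%%%%%%%%%%%@@@@@@@

Reading off run lengths: * runs 8, 11, 14, 17; % runs 6, 9, 12, 15; @ runs 3, 4, 5, 6 — each is linear in n, where the shown terms are n = 2, 3, 4, 5.
At n = 6 the blocks have lengths 20, 18, 7.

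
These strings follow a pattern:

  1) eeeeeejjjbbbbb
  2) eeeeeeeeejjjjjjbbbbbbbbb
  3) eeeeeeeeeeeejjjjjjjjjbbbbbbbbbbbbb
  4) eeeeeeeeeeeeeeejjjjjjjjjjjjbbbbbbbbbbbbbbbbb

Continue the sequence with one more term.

eeeeeeeeeeeeeeeeeejjjjjjjjjjjjjjjbbbbbbbbbbbbbbbbbbbbb

Term n consists of 3n+3 e's, followed by 3n j's, followed by 4n+1 b's (n = 1, 2, …).
Setting n = 5 gives 18, 15, 21 characters in each block.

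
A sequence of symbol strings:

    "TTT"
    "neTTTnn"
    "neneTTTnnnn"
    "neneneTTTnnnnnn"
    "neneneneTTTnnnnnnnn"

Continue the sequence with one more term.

Every step adds ne to the front and nn to the end of the previous string.
So the next term is ne·neneneneTTTnnnnnnnn·nn.

neneneneneTTTnnnnnnnnnn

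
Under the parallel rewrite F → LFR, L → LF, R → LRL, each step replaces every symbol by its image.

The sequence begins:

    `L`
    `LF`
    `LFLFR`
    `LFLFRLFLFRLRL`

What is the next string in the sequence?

LFLFRLFLFRLRLLFLFRLFLFRLRLLFLRLLF

Applying the rule to each of the 13 symbols of LFLFRLFLFRLRL gives the pieces LF LFR LF LFR LRL LF LFR LF LFR LRL LF LRL LF, which concatenate to the answer.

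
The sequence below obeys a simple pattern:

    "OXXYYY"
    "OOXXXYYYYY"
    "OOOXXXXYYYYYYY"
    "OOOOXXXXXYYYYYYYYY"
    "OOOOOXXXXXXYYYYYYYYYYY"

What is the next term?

OOOOOOXXXXXXXYYYYYYYYYYYYY

Each string has the form O^{n} X^{n+1} Y^{2n+1} (n = 1, 2, …).
For the next term, n = 6, so the run lengths are 6, 7, 13.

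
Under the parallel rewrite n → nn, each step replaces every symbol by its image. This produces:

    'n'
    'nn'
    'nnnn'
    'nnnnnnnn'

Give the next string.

nnnnnnnnnnnnnnnn

Apply φ to nnnnnnnn symbol by symbol: n→nn, n→nn, n→nn, n→nn, n→nn, n→nn, n→nn, n→nn; joined: nn nn nn nn nn nn nn nn.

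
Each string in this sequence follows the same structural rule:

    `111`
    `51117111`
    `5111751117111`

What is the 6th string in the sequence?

5111751117511175111751117111

Each term is the previous one with 51117 prepended.
From 5111751117111, 3 further steps: 5111751117111 → 511175111751117111 → 51117511175111751117111 → (answer).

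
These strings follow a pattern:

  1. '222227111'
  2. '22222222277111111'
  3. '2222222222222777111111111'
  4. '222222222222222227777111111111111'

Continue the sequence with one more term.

22222222222222222222277777111111111111111

Reading off run lengths: 2 runs 5, 9, 13, 17; 7 runs 1, 2, 3, 4; 1 runs 3, 6, 9, 12 — each is linear in n (n = 1, 2, …).
Setting n = 5 gives 21, 5, 15 characters in each block.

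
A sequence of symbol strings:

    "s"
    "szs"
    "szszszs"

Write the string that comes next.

Each string is two copies of the previous one joined by 'z'.
Doubling szszszs with 'z' between the halves:

szszszszszszszs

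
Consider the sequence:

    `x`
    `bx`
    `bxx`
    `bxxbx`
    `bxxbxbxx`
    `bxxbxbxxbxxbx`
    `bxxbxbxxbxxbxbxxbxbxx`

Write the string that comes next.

Each term (from the third on) is the previous term followed by the one before it: term 3 = bx·x = bxx.
Continuing: bxxbxbxxbxxbxbxxbxbxx · bxxbxbxxbxxbx gives term 8.

bxxbxbxxbxxbxbxxbxbxxbxxbxbxxbxxbx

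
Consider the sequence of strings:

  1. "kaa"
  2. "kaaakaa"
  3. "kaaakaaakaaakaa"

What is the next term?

s(k+1) = s(k)·a·s(k) — each term doubles the last with 'a' between the halves.
One more doubling of kaaakaaakaaakaa gives the answer.

kaaakaaakaaakaaakaaakaaakaaakaa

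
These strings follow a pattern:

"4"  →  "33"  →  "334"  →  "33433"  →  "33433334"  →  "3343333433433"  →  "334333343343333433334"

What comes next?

3343333433433334333343343333433433

This is a Fibonacci-style word recurrence s(k) = s(k−1)·s(k−2): e.g. 33·4 = 334.
The next term joins 334333343343333433334 and 3343333433433.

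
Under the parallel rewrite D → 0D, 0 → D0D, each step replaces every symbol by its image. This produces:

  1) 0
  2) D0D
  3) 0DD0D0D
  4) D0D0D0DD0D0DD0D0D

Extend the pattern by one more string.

Replace each of the 17 characters of D0D0D0DD0D0DD0D0D in place — 0D D0D 0D D0D 0D D0D 0D 0D D0D 0D D0D 0D 0D D0D 0D D0D 0D — and concatenate.

0DD0D0DD0D0DD0D0D0DD0D0DD0D0D0DD0D0DD0D0D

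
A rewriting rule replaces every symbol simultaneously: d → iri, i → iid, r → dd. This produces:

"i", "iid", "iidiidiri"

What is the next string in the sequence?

Expanding iidiidiri: i→iid, i→iid, d→iri, i→iid, i→iid, d→iri, i→iid, r→dd, i→iid. Concatenated: iid iid iri iid iid iri iid dd iid.

iidiidiriiidiidiriiidddiid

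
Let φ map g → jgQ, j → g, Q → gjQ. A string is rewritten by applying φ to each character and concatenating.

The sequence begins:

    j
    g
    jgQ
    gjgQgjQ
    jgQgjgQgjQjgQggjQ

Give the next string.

gjgQgjQjgQgjgQgjQjgQggjQgjgQgjQjgQjgQggjQ

Replace each of the 17 characters of jgQgjgQgjQjgQggjQ in place — g jgQ gjQ jgQ g jgQ gjQ jgQ g gjQ g jgQ gjQ jgQ jgQ g gjQ — and concatenate.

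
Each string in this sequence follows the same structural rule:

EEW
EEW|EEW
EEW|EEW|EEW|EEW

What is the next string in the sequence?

EEW|EEW|EEW|EEW|EEW|EEW|EEW|EEW

Each string is two copies of the previous one joined by '|'.
One more doubling of EEW|EEW|EEW|EEW gives the answer.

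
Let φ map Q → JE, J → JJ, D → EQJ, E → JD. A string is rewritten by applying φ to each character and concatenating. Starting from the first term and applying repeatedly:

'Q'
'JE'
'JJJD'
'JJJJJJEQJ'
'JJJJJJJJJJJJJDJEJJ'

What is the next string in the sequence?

Rewriting the 18 symbols of JJJJJJJJJJJJJDJEJJ one by one yields JJ JJ JJ JJ JJ JJ JJ JJ JJ JJ JJ JJ JJ EQJ JJ JD JJ JJ; concatenated:

JJJJJJJJJJJJJJJJJJJJJJJJJJEQJJJJDJJJJ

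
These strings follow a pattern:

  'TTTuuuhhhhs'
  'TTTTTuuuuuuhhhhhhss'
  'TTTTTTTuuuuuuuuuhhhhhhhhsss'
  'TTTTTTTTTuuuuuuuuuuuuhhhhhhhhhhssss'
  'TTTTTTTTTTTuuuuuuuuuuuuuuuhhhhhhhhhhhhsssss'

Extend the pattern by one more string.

TTTTTTTTTTTTTuuuuuuuuuuuuuuuuuuhhhhhhhhhhhhhhssssss

Reading off run lengths: T runs 3, 5, 7, 9, 11; u runs 3, 6, 9, 12, 15; h runs 4, 6, 8, 10, 12; s runs 1, 2, 3, 4, 5 — each is linear in n (n = 1, 2, …).
For the next term, n = 6, so the run lengths are 13, 18, 14, 6.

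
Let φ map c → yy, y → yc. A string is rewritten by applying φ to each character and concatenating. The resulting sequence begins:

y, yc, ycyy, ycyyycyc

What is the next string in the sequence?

ycyyycycycyyycyy

Apply φ to ycyyycyc symbol by symbol: y→yc, c→yy, y→yc, y→yc, y→yc, c→yy, y→yc, c→yy; joined: yc yy yc yc yc yy yc yy.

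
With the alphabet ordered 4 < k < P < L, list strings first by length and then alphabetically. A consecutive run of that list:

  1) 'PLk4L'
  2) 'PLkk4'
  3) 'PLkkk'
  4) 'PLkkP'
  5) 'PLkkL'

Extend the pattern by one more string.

The successor of PLkkL increments the rightmost position that isn't already L and resets every position after it to 4.

PLkP4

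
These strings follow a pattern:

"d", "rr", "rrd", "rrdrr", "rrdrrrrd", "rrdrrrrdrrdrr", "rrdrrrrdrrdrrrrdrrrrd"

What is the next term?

rrdrrrrdrrdrrrrdrrrrdrrdrrrrdrrdrr

This is a Fibonacci-style word recurrence s(k) = s(k−1)·s(k−2): e.g. rr·d = rrd.
The next term joins rrdrrrrdrrdrrrrdrrrrd and rrdrrrrdrrdrr.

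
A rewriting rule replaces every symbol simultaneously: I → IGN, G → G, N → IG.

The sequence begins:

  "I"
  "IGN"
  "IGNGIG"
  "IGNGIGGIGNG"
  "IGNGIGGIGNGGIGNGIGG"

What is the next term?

Rewriting the 19 symbols of IGNGIGGIGNGGIGNGIGG one by one yields IGN G IG G IGN G G IGN G IG G G IGN G IG G IGN G G; concatenated:

IGNGIGGIGNGGIGNGIGGGIGNGIGGIGNGG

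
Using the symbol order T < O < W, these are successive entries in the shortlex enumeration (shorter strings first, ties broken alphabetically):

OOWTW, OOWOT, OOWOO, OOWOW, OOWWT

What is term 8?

OWTTT

Advancing 3 positions from OOWWT through OOWWT → OOWWO → OOWWW reaches term 8.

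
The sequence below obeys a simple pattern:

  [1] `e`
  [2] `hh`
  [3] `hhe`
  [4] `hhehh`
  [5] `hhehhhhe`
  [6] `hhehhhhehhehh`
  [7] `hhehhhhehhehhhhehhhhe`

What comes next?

hhehhhhehhehhhhehhhhehhehhhhehhehh

Each term (from the third on) is the previous term followed by the one before it: term 3 = hh·e = hhe.
The next term joins hhehhhhehhehhhhehhhhe and hhehhhhehhehh.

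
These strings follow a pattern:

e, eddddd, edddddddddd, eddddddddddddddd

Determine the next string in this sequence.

edddddddddddddddddddd

The strings grow by a fixed suffix ddddd each time.
One more step from eddddddddddddddd gives the answer.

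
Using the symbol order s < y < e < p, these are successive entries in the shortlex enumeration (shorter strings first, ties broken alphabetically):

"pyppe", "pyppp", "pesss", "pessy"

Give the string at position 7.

Continuing the enumeration 3 steps past pessy: pessy → pesse → pessp → (answer).

pesys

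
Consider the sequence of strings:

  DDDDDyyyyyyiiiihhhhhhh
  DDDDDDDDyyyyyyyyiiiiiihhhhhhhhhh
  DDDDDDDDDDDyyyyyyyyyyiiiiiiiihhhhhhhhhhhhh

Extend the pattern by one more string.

The n-th term is 3n-1 D's then 2n+2 y's then 2n i's then 3n+1 h's, where the shown terms are n = 2, 3, 4.
Setting n = 5 gives 14, 12, 10, 16 characters in each block.

DDDDDDDDDDDDDDyyyyyyyyyyyyiiiiiiiiiihhhhhhhhhhhhhhhh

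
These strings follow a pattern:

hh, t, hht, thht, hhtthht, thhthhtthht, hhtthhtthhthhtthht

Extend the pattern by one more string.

Each term (from the third on) is the two preceding terms concatenated in order: term 3 = hh·t = hht.
So term 8 is thhthhtthht·hhtthhtthhthhtthht.

thhthhtthhthhtthhtthhthhtthht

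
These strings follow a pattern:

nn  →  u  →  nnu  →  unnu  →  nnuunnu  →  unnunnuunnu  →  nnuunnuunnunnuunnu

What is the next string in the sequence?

This is a Fibonacci-style word recurrence s(k) = s(k−2)·s(k−1): e.g. nn·u = nnu.
Continuing: unnunnuunnu · nnuunnuunnunnuunnu gives term 8.

unnunnuunnunnuunnuunnunnuunnu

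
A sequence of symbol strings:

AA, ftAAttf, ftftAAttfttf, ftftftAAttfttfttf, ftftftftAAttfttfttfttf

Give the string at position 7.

Each term wraps the previous one in ft on the left and ttf on the right.
From ftftftftAAttfttfttfttf, 2 further steps: ftftftftAAttfttfttfttf → ftftftftftAAttfttfttfttfttf → (answer).

ftftftftftftAAttfttfttfttfttfttf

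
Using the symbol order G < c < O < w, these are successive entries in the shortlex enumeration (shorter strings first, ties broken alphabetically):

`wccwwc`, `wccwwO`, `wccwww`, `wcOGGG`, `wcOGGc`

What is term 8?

wcOGcG

Continuing the enumeration 3 steps past wcOGGc: wcOGGc → wcOGGO → wcOGGw → (answer).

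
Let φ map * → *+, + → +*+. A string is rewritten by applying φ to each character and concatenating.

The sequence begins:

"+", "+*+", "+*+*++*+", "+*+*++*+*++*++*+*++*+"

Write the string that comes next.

Rewriting the 21 symbols of +*+*++*+*++*++*+*++*+ one by one yields +*+ *+ +*+ *+ +*+ +*+ *+ +*+ *+ +*+ +*+ *+ +*+ +*+ *+ +*+ *+ +*+ +*+ *+ +*+; concatenated:

+*+*++*+*++*++*+*++*+*++*++*+*++*++*+*++*+*++*++*+*++*+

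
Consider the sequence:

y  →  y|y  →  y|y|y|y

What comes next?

Each string is two copies of the previous one joined by '|'.
Doubling y|y|y|y with '|' between the halves:

y|y|y|y|y|y|y|y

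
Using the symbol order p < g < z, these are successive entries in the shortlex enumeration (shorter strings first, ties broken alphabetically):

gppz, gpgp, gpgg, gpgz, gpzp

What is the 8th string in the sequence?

Continuing the enumeration 3 steps past gpzp: gpzp → gpzg → gpzz → (answer).

ggpp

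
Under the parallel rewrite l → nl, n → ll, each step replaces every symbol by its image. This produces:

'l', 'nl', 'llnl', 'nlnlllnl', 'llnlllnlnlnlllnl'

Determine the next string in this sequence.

Applying the rule to each of the 16 symbols of llnlllnlnlnlllnl gives the pieces nl nl ll nl nl nl ll nl ll nl ll nl nl nl ll nl, which concatenate to the answer.

nlnlllnlnlnlllnlllnlllnlnlnlllnl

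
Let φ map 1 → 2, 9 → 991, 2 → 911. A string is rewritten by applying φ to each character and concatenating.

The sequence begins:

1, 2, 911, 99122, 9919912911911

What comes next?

Rewriting the 13 symbols of 9919912911911 one by one yields 991 991 2 991 991 2 911 991 2 2 991 2 2; concatenated:

991991299199129119912299122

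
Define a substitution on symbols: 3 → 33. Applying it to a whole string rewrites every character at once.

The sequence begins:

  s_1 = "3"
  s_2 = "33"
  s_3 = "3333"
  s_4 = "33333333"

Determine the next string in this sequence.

Rewriting each symbol of 33333333: 3→33, 3→33, 3→33, 3→33, 3→33, 3→33, 3→33, 3→33, which concatenates to 33 33 33 33 33 33 33 33.

3333333333333333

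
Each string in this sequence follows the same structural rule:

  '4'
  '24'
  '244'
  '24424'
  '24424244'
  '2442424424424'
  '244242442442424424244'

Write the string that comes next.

2442424424424244242442442424424424

This is a Fibonacci-style word recurrence s(k) = s(k−1)·s(k−2): e.g. 24·4 = 244.
Continuing: 244242442442424424244 · 2442424424424 gives term 8.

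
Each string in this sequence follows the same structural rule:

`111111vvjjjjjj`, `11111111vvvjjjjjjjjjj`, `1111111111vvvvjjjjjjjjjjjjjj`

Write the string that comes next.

111111111111vvvvvjjjjjjjjjjjjjjjjjj

Term n consists of 2n+2 1's, followed by n v's, followed by 4n-2 j's, where the shown terms are n = 2, 3, 4.
Setting n = 5 gives 12, 5, 18 characters in each block.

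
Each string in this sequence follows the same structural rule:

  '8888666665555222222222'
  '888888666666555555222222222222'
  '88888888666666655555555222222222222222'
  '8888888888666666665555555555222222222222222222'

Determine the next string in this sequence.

Each string has the form 8^{2n} 6^{n+3} 5^{2n} 2^{3n+3}, where the shown terms are n = 2, 3, 4, 5.
Setting n = 6 gives 12, 9, 12, 21 characters in each block.

888888888888666666666555555555555222222222222222222222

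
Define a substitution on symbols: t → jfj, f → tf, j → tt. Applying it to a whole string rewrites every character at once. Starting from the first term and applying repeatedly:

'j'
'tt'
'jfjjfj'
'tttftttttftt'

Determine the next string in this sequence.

jfjjfjjfjtfjfjjfjjfjjfjjfjtfjfjjfj

Apply φ to tttftttttftt symbol by symbol: t→jfj, t→jfj, t→jfj, f→tf, t→jfj, t→jfj, t→jfj, t→jfj, t→jfj, f→tf, t→jfj, t→jfj; joined: jfj jfj jfj tf jfj jfj jfj jfj jfj tf jfj jfj.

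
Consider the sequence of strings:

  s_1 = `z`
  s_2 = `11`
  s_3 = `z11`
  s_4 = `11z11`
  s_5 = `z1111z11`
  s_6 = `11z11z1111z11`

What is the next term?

This is a Fibonacci-style word recurrence s(k) = s(k−2)·s(k−1): e.g. z·11 = z11.
So term 7 is z1111z11·11z11z1111z11.

z1111z1111z11z1111z11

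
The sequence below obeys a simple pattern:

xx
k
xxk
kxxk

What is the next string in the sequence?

Each term (from the third on) is the two preceding terms concatenated in order: term 3 = xx·k = xxk.
The next term joins xxk and kxxk.

xxkkxxk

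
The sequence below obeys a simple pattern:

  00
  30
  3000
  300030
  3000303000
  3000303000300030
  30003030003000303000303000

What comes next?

300030300030003030003030003000303000300030

From term 3 onward, concatenate the last term with the second-to-last: 30·00 = 3000, 3000·30 = 300030, …
So term 8 is 30003030003000303000303000·3000303000300030.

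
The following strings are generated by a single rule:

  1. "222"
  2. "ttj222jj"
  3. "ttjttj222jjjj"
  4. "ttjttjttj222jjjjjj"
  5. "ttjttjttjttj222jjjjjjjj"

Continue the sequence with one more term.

s(k+1) = ttj·s(k)·jj, so each term gains ttj as a prefix and jj as a suffix.
Applying this once more to ttjttjttjttj222jjjjjjjj:

ttjttjttjttjttj222jjjjjjjjjj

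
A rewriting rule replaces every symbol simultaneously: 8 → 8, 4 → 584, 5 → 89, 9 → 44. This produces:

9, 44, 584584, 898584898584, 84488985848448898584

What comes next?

858458488448898584858458488448898584

Applying the rule to each of the 20 symbols of 84488985848448898584 gives the pieces 8 584 584 8 8 44 8 89 8 584 8 584 584 8 8 44 8 89 8 584, which concatenate to the answer.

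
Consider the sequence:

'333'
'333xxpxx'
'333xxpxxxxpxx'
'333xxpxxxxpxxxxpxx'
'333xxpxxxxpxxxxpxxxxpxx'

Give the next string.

The strings grow by a fixed suffix xxpxx each time.
One more step from 333xxpxxxxpxxxxpxxxxpxx gives the answer.

333xxpxxxxpxxxxpxxxxpxxxxpxx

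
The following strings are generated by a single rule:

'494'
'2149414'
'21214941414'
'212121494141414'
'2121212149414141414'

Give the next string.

s(k+1) = 21·s(k)·14, so each term gains 21 as a prefix and 14 as a suffix.
So the next term is 21·2121212149414141414·14.

21212121214941414141414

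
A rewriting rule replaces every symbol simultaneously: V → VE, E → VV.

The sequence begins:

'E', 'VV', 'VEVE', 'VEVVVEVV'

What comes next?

Expanding VEVVVEVV: V→VE, E→VV, V→VE, V→VE, V→VE, E→VV, V→VE, V→VE. Concatenated: VE VV VE VE VE VV VE VE.

VEVVVEVEVEVVVEVE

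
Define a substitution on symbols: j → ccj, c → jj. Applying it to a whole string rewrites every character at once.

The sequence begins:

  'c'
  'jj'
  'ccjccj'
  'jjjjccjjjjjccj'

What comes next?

ccjccjccjccjjjjjccjccjccjccjccjjjjjccj

Applying the rule to each of the 14 symbols of jjjjccjjjjjccj gives the pieces ccj ccj ccj ccj jj jj ccj ccj ccj ccj ccj jj jj ccj, which concatenate to the answer.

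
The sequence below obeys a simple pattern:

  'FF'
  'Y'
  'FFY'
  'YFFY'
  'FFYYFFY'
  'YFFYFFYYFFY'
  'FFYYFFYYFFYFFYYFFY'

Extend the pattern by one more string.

This is a Fibonacci-style word recurrence s(k) = s(k−2)·s(k−1): e.g. FF·Y = FFY.
The next term joins YFFYFFYYFFY and FFYYFFYYFFYFFYYFFY.

YFFYFFYYFFYFFYYFFYYFFYFFYYFFY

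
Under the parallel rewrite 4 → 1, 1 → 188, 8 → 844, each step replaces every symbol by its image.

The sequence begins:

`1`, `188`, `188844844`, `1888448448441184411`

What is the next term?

Rewriting the 19 symbols of 1888448448441184411 one by one yields 188 844 844 844 1 1 844 1 1 844 1 1 188 188 844 1 1 188 188; concatenated:

18884484484411844118441118818884411188188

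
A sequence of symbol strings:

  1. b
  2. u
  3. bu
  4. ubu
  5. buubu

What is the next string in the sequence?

From term 3 onward, concatenate the second-to-last term with the last: b·u = bu, u·bu = ubu, …
The next term joins ubu and buubu.

ububuubu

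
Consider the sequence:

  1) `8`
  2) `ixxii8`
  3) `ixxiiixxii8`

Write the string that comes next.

ixxiiixxiiixxii8

The strings grow by a fixed prefix ixxii each time.
One more step from ixxiiixxii8 gives the answer.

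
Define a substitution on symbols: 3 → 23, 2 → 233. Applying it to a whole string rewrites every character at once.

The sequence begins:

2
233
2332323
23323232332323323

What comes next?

23323232332323323233232323323233232323323

φ(23323232332323323) expands symbol-by-symbol to 233 23 23 233 23 233 23 233 23 23 233 23 233 23 23 233 23; joining the 17 pieces gives the next term.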